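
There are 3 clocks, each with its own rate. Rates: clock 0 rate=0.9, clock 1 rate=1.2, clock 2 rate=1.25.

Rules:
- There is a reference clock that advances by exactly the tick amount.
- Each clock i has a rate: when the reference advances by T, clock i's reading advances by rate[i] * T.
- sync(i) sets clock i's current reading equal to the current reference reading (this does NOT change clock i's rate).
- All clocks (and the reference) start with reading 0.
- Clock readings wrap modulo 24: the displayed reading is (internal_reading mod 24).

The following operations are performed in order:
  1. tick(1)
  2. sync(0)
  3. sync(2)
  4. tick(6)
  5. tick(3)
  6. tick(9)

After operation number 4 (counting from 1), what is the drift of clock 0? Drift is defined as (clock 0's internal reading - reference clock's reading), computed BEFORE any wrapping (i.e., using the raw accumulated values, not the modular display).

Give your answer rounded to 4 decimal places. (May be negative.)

After op 1 tick(1): ref=1.0000 raw=[0.9000 1.2000 1.2500]
After op 2 sync(0): ref=1.0000 raw=[1.0000 1.2000 1.2500]
After op 3 sync(2): ref=1.0000 raw=[1.0000 1.2000 1.0000]
After op 4 tick(6): ref=7.0000 raw=[6.4000 8.4000 8.5000]
Drift of clock 0 after op 4: 6.4000 - 7.0000 = -0.6000

Answer: -0.6000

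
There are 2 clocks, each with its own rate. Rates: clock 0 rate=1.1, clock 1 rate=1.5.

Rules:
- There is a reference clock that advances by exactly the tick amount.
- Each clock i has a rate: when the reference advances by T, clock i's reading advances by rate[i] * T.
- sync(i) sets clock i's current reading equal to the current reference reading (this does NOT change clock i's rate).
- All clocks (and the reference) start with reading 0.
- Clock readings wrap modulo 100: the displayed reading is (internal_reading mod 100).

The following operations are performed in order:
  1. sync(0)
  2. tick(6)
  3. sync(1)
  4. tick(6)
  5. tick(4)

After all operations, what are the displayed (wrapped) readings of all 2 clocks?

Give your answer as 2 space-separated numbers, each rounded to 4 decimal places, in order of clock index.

After op 1 sync(0): ref=0.0000 raw=[0.0000 0.0000]
After op 2 tick(6): ref=6.0000 raw=[6.6000 9.0000]
After op 3 sync(1): ref=6.0000 raw=[6.6000 6.0000]
After op 4 tick(6): ref=12.0000 raw=[13.2000 15.0000]
After op 5 tick(4): ref=16.0000 raw=[17.6000 21.0000]
Wrap final raw readings (mod 100): 17.6000 mod 100 = 17.6000; 21.0000 mod 100 = 21.0000

Answer: 17.6000 21.0000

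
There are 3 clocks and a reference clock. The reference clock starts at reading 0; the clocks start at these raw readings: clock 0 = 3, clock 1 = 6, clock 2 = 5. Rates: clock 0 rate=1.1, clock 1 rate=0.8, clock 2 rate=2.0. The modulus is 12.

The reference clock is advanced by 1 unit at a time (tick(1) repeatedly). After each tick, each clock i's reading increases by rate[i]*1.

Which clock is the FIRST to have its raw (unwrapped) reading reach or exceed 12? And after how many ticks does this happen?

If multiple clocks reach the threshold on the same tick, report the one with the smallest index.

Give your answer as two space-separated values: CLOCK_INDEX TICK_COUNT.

Answer: 2 4

Derivation:
clock 0: start=3, rate=1.1, needs 12-3 = 9; ticks = ceil(9/1.1) = ceil(8.1818) = 9; reading at tick 9 = 3 + 1.1*9 = 12.9000
clock 1: start=6, rate=0.8, needs 12-6 = 6; ticks = ceil(6/0.8) = ceil(7.5000) = 8; reading at tick 8 = 6 + 0.8*8 = 12.4000
clock 2: start=5, rate=2.0, needs 12-5 = 7; ticks = ceil(7/2.0) = ceil(3.5000) = 4; reading at tick 4 = 5 + 2.0*4 = 13.0000
Minimum tick count = 4; winners = [2]; smallest index = 2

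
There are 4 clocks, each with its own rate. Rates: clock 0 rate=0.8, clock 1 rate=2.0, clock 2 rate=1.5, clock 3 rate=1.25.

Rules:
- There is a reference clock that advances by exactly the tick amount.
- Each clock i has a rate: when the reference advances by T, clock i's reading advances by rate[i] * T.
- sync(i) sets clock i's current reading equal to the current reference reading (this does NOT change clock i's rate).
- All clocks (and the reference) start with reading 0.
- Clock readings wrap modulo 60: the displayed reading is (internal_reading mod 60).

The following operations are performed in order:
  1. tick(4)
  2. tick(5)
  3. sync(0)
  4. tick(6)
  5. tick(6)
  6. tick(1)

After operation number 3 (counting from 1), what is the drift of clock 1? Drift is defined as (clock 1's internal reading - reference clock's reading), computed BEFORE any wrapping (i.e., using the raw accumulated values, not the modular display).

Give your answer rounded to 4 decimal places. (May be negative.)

After op 1 tick(4): ref=4.0000 raw=[3.2000 8.0000 6.0000 5.0000]
After op 2 tick(5): ref=9.0000 raw=[7.2000 18.0000 13.5000 11.2500]
After op 3 sync(0): ref=9.0000 raw=[9.0000 18.0000 13.5000 11.2500]
Drift of clock 1 after op 3: 18.0000 - 9.0000 = 9.0000

Answer: 9.0000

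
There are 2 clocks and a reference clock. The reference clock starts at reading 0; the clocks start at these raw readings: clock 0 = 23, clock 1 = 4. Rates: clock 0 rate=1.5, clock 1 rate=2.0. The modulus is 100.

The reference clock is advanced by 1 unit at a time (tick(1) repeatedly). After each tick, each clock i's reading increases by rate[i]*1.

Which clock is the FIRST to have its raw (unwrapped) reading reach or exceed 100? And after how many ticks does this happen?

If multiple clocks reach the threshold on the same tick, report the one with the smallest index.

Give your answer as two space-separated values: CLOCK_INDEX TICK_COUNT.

clock 0: start=23, rate=1.5, needs 100-23 = 77; ticks = ceil(77/1.5) = ceil(51.3333) = 52; reading at tick 52 = 23 + 1.5*52 = 101.0000
clock 1: start=4, rate=2.0, needs 100-4 = 96; ticks = ceil(96/2.0) = ceil(48.0000) = 48; reading at tick 48 = 4 + 2.0*48 = 100.0000
Minimum tick count = 48; winners = [1]; smallest index = 1

Answer: 1 48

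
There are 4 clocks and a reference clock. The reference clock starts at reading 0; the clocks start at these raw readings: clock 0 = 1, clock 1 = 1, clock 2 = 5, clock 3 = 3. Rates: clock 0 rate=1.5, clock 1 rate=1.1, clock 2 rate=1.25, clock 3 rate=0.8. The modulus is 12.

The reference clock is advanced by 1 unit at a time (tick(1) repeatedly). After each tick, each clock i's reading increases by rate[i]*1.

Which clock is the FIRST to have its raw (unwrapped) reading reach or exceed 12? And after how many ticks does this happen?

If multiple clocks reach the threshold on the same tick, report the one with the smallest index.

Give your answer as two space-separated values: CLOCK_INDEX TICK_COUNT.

Answer: 2 6

Derivation:
clock 0: start=1, rate=1.5, needs 12-1 = 11; ticks = ceil(11/1.5) = ceil(7.3333) = 8; reading at tick 8 = 1 + 1.5*8 = 13.0000
clock 1: start=1, rate=1.1, needs 12-1 = 11; ticks = ceil(11/1.1) = ceil(10.0000) = 10; reading at tick 10 = 1 + 1.1*10 = 12.0000
clock 2: start=5, rate=1.25, needs 12-5 = 7; ticks = ceil(7/1.25) = ceil(5.6000) = 6; reading at tick 6 = 5 + 1.25*6 = 12.5000
clock 3: start=3, rate=0.8, needs 12-3 = 9; ticks = ceil(9/0.8) = ceil(11.2500) = 12; reading at tick 12 = 3 + 0.8*12 = 12.6000
Minimum tick count = 6; winners = [2]; smallest index = 2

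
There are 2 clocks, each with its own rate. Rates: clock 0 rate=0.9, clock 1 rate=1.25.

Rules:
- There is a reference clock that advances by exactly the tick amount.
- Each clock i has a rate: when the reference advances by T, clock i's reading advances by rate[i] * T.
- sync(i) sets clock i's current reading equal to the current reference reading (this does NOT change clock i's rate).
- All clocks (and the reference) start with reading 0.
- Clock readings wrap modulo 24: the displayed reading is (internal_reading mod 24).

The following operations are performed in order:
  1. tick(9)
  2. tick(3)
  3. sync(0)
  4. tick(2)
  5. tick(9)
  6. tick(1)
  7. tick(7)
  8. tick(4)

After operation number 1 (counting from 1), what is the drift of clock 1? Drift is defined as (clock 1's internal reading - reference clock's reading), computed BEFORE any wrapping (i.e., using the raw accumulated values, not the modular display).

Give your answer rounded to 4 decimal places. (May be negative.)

Answer: 2.2500

Derivation:
After op 1 tick(9): ref=9.0000 raw=[8.1000 11.2500]
Drift of clock 1 after op 1: 11.2500 - 9.0000 = 2.2500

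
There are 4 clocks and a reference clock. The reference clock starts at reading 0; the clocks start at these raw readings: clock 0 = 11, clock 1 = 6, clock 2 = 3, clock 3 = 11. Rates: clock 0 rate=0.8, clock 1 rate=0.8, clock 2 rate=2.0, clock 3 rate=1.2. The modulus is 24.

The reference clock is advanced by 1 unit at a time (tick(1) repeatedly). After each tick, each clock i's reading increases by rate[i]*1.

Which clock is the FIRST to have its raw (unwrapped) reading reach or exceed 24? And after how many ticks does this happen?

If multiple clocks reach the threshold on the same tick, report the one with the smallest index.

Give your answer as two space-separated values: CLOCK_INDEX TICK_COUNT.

clock 0: start=11, rate=0.8, needs 24-11 = 13; ticks = ceil(13/0.8) = ceil(16.2500) = 17; reading at tick 17 = 11 + 0.8*17 = 24.6000
clock 1: start=6, rate=0.8, needs 24-6 = 18; ticks = ceil(18/0.8) = ceil(22.5000) = 23; reading at tick 23 = 6 + 0.8*23 = 24.4000
clock 2: start=3, rate=2.0, needs 24-3 = 21; ticks = ceil(21/2.0) = ceil(10.5000) = 11; reading at tick 11 = 3 + 2.0*11 = 25.0000
clock 3: start=11, rate=1.2, needs 24-11 = 13; ticks = ceil(13/1.2) = ceil(10.8333) = 11; reading at tick 11 = 11 + 1.2*11 = 24.2000
Minimum tick count = 11; winners = [2, 3]; smallest index = 2

Answer: 2 11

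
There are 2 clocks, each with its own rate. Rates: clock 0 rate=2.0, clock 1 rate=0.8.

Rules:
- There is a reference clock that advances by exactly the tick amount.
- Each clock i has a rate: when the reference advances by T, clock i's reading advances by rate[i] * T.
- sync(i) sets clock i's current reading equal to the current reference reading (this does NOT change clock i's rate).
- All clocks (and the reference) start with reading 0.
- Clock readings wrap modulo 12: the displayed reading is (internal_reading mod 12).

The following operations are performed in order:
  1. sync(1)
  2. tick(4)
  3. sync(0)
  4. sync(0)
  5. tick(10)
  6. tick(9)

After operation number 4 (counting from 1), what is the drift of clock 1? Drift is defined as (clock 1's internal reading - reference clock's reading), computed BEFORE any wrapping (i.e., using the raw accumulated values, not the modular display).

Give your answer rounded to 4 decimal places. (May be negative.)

After op 1 sync(1): ref=0.0000 raw=[0.0000 0.0000]
After op 2 tick(4): ref=4.0000 raw=[8.0000 3.2000]
After op 3 sync(0): ref=4.0000 raw=[4.0000 3.2000]
After op 4 sync(0): ref=4.0000 raw=[4.0000 3.2000]
Drift of clock 1 after op 4: 3.2000 - 4.0000 = -0.8000

Answer: -0.8000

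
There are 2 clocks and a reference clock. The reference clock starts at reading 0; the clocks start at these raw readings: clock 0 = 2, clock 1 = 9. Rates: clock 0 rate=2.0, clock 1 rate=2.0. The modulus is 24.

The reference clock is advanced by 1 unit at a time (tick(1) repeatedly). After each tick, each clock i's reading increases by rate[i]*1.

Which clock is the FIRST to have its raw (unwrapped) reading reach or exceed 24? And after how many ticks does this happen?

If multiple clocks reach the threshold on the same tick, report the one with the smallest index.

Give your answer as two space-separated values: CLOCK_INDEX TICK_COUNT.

clock 0: start=2, rate=2.0, needs 24-2 = 22; ticks = ceil(22/2.0) = ceil(11.0000) = 11; reading at tick 11 = 2 + 2.0*11 = 24.0000
clock 1: start=9, rate=2.0, needs 24-9 = 15; ticks = ceil(15/2.0) = ceil(7.5000) = 8; reading at tick 8 = 9 + 2.0*8 = 25.0000
Minimum tick count = 8; winners = [1]; smallest index = 1

Answer: 1 8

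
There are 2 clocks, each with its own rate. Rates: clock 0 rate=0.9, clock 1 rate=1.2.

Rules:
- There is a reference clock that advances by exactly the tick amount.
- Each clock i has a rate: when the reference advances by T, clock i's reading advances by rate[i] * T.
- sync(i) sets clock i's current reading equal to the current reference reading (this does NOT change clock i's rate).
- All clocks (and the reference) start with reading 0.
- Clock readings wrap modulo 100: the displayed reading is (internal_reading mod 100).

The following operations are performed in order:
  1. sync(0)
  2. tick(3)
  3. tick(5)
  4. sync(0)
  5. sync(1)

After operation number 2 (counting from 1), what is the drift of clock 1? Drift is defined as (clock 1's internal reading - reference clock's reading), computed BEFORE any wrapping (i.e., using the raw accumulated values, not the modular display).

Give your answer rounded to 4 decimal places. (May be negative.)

Answer: 0.6000

Derivation:
After op 1 sync(0): ref=0.0000 raw=[0.0000 0.0000]
After op 2 tick(3): ref=3.0000 raw=[2.7000 3.6000]
Drift of clock 1 after op 2: 3.6000 - 3.0000 = 0.6000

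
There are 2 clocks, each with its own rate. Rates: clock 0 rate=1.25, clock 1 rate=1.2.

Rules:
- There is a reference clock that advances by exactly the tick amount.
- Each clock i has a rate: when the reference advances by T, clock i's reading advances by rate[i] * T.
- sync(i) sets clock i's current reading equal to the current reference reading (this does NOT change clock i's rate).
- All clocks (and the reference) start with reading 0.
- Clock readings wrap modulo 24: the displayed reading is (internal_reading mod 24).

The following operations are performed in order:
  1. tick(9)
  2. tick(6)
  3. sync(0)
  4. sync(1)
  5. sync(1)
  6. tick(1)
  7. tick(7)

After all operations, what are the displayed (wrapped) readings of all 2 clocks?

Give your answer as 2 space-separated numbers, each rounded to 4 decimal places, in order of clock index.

After op 1 tick(9): ref=9.0000 raw=[11.2500 10.8000]
After op 2 tick(6): ref=15.0000 raw=[18.7500 18.0000]
After op 3 sync(0): ref=15.0000 raw=[15.0000 18.0000]
After op 4 sync(1): ref=15.0000 raw=[15.0000 15.0000]
After op 5 sync(1): ref=15.0000 raw=[15.0000 15.0000]
After op 6 tick(1): ref=16.0000 raw=[16.2500 16.2000]
After op 7 tick(7): ref=23.0000 raw=[25.0000 24.6000]
Wrap final raw readings (mod 24): 25.0000 mod 24 = 1.0000; 24.6000 mod 24 = 0.6000

Answer: 1.0000 0.6000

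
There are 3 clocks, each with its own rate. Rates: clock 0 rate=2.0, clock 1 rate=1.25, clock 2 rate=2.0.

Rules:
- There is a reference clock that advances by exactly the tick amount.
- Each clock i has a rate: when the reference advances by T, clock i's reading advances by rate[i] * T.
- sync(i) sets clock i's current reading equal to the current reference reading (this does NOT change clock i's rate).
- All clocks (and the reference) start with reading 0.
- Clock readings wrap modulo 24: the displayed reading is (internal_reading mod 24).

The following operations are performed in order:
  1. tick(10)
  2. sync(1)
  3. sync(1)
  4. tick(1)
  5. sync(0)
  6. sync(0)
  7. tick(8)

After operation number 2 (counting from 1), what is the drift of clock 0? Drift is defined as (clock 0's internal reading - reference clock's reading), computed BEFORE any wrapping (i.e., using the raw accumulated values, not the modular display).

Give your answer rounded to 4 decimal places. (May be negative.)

Answer: 10.0000

Derivation:
After op 1 tick(10): ref=10.0000 raw=[20.0000 12.5000 20.0000]
After op 2 sync(1): ref=10.0000 raw=[20.0000 10.0000 20.0000]
Drift of clock 0 after op 2: 20.0000 - 10.0000 = 10.0000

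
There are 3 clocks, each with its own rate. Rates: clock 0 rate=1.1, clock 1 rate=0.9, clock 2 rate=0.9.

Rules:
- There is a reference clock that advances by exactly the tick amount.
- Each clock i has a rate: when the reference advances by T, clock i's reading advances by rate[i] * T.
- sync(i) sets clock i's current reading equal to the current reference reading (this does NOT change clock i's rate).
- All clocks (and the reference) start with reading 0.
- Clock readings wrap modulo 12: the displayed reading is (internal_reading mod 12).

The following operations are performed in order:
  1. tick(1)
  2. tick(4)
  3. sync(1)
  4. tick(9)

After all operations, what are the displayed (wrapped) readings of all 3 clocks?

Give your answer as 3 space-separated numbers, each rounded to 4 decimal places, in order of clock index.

After op 1 tick(1): ref=1.0000 raw=[1.1000 0.9000 0.9000]
After op 2 tick(4): ref=5.0000 raw=[5.5000 4.5000 4.5000]
After op 3 sync(1): ref=5.0000 raw=[5.5000 5.0000 4.5000]
After op 4 tick(9): ref=14.0000 raw=[15.4000 13.1000 12.6000]
Wrap final raw readings (mod 12): 15.4000 mod 12 = 3.4000; 13.1000 mod 12 = 1.1000; 12.6000 mod 12 = 0.6000

Answer: 3.4000 1.1000 0.6000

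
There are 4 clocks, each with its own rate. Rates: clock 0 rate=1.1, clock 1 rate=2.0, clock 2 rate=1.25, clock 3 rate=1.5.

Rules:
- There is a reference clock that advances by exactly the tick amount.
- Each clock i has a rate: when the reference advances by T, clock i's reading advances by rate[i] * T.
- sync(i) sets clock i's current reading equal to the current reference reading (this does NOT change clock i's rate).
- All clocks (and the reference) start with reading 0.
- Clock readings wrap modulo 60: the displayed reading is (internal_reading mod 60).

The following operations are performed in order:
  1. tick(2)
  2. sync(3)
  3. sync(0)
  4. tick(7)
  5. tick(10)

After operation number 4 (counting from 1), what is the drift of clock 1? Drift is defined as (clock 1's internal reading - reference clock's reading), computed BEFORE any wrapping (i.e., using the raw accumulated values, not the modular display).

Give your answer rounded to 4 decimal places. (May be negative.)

Answer: 9.0000

Derivation:
After op 1 tick(2): ref=2.0000 raw=[2.2000 4.0000 2.5000 3.0000]
After op 2 sync(3): ref=2.0000 raw=[2.2000 4.0000 2.5000 2.0000]
After op 3 sync(0): ref=2.0000 raw=[2.0000 4.0000 2.5000 2.0000]
After op 4 tick(7): ref=9.0000 raw=[9.7000 18.0000 11.2500 12.5000]
Drift of clock 1 after op 4: 18.0000 - 9.0000 = 9.0000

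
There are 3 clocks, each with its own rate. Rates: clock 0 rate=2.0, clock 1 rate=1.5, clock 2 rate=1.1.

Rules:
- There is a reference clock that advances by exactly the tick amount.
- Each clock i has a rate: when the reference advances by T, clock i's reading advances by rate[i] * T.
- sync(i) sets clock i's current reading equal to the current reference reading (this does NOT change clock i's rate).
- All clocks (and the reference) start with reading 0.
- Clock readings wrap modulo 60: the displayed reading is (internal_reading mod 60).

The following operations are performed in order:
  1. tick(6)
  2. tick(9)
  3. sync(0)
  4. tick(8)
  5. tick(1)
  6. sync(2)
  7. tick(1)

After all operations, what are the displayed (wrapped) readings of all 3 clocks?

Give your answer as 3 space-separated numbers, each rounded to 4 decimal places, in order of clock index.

Answer: 35.0000 37.5000 25.1000

Derivation:
After op 1 tick(6): ref=6.0000 raw=[12.0000 9.0000 6.6000]
After op 2 tick(9): ref=15.0000 raw=[30.0000 22.5000 16.5000]
After op 3 sync(0): ref=15.0000 raw=[15.0000 22.5000 16.5000]
After op 4 tick(8): ref=23.0000 raw=[31.0000 34.5000 25.3000]
After op 5 tick(1): ref=24.0000 raw=[33.0000 36.0000 26.4000]
After op 6 sync(2): ref=24.0000 raw=[33.0000 36.0000 24.0000]
After op 7 tick(1): ref=25.0000 raw=[35.0000 37.5000 25.1000]
Wrap final raw readings (mod 60): 35.0000 mod 60 = 35.0000; 37.5000 mod 60 = 37.5000; 25.1000 mod 60 = 25.1000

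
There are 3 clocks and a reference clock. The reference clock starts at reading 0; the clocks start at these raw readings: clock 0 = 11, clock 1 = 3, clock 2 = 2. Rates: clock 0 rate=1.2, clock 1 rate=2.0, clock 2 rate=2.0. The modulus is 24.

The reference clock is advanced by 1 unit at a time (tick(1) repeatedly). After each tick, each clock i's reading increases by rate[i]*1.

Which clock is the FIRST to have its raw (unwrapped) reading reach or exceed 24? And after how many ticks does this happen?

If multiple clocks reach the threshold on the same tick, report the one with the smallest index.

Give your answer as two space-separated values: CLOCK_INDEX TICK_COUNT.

clock 0: start=11, rate=1.2, needs 24-11 = 13; ticks = ceil(13/1.2) = ceil(10.8333) = 11; reading at tick 11 = 11 + 1.2*11 = 24.2000
clock 1: start=3, rate=2.0, needs 24-3 = 21; ticks = ceil(21/2.0) = ceil(10.5000) = 11; reading at tick 11 = 3 + 2.0*11 = 25.0000
clock 2: start=2, rate=2.0, needs 24-2 = 22; ticks = ceil(22/2.0) = ceil(11.0000) = 11; reading at tick 11 = 2 + 2.0*11 = 24.0000
Minimum tick count = 11; winners = [0, 1, 2]; smallest index = 0

Answer: 0 11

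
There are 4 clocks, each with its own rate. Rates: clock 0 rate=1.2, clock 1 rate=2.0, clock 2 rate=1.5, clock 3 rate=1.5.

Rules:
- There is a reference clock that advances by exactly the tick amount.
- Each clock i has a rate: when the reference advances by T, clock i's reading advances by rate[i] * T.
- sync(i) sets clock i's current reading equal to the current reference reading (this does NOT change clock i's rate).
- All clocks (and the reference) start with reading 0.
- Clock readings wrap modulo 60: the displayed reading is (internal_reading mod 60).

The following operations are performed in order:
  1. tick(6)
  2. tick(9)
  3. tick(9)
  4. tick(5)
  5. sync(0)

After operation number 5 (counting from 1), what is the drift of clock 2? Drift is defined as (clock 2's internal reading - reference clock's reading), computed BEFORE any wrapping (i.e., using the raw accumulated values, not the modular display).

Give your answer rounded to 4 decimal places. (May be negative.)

Answer: 14.5000

Derivation:
After op 1 tick(6): ref=6.0000 raw=[7.2000 12.0000 9.0000 9.0000]
After op 2 tick(9): ref=15.0000 raw=[18.0000 30.0000 22.5000 22.5000]
After op 3 tick(9): ref=24.0000 raw=[28.8000 48.0000 36.0000 36.0000]
After op 4 tick(5): ref=29.0000 raw=[34.8000 58.0000 43.5000 43.5000]
After op 5 sync(0): ref=29.0000 raw=[29.0000 58.0000 43.5000 43.5000]
Drift of clock 2 after op 5: 43.5000 - 29.0000 = 14.5000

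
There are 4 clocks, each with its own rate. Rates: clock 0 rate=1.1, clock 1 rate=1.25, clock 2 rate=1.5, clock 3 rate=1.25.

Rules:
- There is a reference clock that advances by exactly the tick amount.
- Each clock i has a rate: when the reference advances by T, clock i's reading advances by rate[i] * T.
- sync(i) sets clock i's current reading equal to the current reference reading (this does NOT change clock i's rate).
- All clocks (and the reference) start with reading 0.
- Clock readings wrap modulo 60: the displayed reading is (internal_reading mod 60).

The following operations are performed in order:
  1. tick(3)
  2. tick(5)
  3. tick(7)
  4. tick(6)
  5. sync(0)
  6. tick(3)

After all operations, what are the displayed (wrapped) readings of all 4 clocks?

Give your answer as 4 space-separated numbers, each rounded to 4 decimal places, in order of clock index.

Answer: 24.3000 30.0000 36.0000 30.0000

Derivation:
After op 1 tick(3): ref=3.0000 raw=[3.3000 3.7500 4.5000 3.7500]
After op 2 tick(5): ref=8.0000 raw=[8.8000 10.0000 12.0000 10.0000]
After op 3 tick(7): ref=15.0000 raw=[16.5000 18.7500 22.5000 18.7500]
After op 4 tick(6): ref=21.0000 raw=[23.1000 26.2500 31.5000 26.2500]
After op 5 sync(0): ref=21.0000 raw=[21.0000 26.2500 31.5000 26.2500]
After op 6 tick(3): ref=24.0000 raw=[24.3000 30.0000 36.0000 30.0000]
Wrap final raw readings (mod 60): 24.3000 mod 60 = 24.3000; 30.0000 mod 60 = 30.0000; 36.0000 mod 60 = 36.0000; 30.0000 mod 60 = 30.0000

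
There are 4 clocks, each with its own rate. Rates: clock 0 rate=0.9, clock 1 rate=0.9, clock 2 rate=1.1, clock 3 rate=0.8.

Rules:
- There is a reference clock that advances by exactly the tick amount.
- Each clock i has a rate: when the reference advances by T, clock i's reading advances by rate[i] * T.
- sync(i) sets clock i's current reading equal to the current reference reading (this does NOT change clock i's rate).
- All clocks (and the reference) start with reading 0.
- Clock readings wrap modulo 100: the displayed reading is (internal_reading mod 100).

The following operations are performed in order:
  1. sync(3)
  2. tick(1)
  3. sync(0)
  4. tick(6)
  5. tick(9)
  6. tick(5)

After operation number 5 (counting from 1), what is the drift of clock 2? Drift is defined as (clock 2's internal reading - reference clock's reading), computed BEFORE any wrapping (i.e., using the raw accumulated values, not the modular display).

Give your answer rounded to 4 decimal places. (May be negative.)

Answer: 1.6000

Derivation:
After op 1 sync(3): ref=0.0000 raw=[0.0000 0.0000 0.0000 0.0000]
After op 2 tick(1): ref=1.0000 raw=[0.9000 0.9000 1.1000 0.8000]
After op 3 sync(0): ref=1.0000 raw=[1.0000 0.9000 1.1000 0.8000]
After op 4 tick(6): ref=7.0000 raw=[6.4000 6.3000 7.7000 5.6000]
After op 5 tick(9): ref=16.0000 raw=[14.5000 14.4000 17.6000 12.8000]
Drift of clock 2 after op 5: 17.6000 - 16.0000 = 1.6000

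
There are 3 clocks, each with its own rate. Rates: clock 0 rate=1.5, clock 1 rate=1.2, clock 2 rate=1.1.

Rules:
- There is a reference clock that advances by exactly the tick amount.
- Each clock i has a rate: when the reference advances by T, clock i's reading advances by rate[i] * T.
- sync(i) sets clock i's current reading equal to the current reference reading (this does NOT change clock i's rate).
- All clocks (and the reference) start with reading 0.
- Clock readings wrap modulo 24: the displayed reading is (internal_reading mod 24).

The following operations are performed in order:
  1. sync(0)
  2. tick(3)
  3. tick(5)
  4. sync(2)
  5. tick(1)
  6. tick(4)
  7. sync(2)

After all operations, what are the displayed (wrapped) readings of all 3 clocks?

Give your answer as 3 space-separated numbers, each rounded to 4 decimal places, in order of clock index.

Answer: 19.5000 15.6000 13.0000

Derivation:
After op 1 sync(0): ref=0.0000 raw=[0.0000 0.0000 0.0000]
After op 2 tick(3): ref=3.0000 raw=[4.5000 3.6000 3.3000]
After op 3 tick(5): ref=8.0000 raw=[12.0000 9.6000 8.8000]
After op 4 sync(2): ref=8.0000 raw=[12.0000 9.6000 8.0000]
After op 5 tick(1): ref=9.0000 raw=[13.5000 10.8000 9.1000]
After op 6 tick(4): ref=13.0000 raw=[19.5000 15.6000 13.5000]
After op 7 sync(2): ref=13.0000 raw=[19.5000 15.6000 13.0000]
Wrap final raw readings (mod 24): 19.5000 mod 24 = 19.5000; 15.6000 mod 24 = 15.6000; 13.0000 mod 24 = 13.0000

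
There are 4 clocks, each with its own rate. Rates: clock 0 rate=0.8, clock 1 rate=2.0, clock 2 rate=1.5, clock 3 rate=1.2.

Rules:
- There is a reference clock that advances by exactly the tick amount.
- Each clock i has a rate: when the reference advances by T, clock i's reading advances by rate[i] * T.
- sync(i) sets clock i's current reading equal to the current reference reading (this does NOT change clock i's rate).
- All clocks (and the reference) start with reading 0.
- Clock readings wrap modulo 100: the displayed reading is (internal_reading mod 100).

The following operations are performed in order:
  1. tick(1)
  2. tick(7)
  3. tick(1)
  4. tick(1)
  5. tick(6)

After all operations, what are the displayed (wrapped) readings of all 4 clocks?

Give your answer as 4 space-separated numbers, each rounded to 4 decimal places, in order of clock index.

Answer: 12.8000 32.0000 24.0000 19.2000

Derivation:
After op 1 tick(1): ref=1.0000 raw=[0.8000 2.0000 1.5000 1.2000]
After op 2 tick(7): ref=8.0000 raw=[6.4000 16.0000 12.0000 9.6000]
After op 3 tick(1): ref=9.0000 raw=[7.2000 18.0000 13.5000 10.8000]
After op 4 tick(1): ref=10.0000 raw=[8.0000 20.0000 15.0000 12.0000]
After op 5 tick(6): ref=16.0000 raw=[12.8000 32.0000 24.0000 19.2000]
Wrap final raw readings (mod 100): 12.8000 mod 100 = 12.8000; 32.0000 mod 100 = 32.0000; 24.0000 mod 100 = 24.0000; 19.2000 mod 100 = 19.2000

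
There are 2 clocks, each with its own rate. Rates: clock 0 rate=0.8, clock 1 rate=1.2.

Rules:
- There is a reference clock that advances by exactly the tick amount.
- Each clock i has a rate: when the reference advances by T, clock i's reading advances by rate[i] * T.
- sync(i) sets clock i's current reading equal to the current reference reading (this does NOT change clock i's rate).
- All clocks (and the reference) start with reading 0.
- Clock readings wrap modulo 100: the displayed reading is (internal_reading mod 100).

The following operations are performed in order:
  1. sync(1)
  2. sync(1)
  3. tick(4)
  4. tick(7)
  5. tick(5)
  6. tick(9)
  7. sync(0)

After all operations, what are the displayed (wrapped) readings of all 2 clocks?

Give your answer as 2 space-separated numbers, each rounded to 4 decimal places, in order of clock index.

After op 1 sync(1): ref=0.0000 raw=[0.0000 0.0000]
After op 2 sync(1): ref=0.0000 raw=[0.0000 0.0000]
After op 3 tick(4): ref=4.0000 raw=[3.2000 4.8000]
After op 4 tick(7): ref=11.0000 raw=[8.8000 13.2000]
After op 5 tick(5): ref=16.0000 raw=[12.8000 19.2000]
After op 6 tick(9): ref=25.0000 raw=[20.0000 30.0000]
After op 7 sync(0): ref=25.0000 raw=[25.0000 30.0000]
Wrap final raw readings (mod 100): 25.0000 mod 100 = 25.0000; 30.0000 mod 100 = 30.0000

Answer: 25.0000 30.0000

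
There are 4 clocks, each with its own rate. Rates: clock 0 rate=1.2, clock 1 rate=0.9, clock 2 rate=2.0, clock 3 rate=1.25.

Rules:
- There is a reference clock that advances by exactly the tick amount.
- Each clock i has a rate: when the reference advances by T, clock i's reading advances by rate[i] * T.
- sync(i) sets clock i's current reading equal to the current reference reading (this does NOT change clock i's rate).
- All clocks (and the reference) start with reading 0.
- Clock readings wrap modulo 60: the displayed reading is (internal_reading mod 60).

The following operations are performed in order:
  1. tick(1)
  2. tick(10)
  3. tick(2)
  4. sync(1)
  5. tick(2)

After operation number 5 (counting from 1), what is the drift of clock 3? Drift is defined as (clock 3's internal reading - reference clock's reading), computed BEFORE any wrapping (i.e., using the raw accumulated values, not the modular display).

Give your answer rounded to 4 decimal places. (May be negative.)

After op 1 tick(1): ref=1.0000 raw=[1.2000 0.9000 2.0000 1.2500]
After op 2 tick(10): ref=11.0000 raw=[13.2000 9.9000 22.0000 13.7500]
After op 3 tick(2): ref=13.0000 raw=[15.6000 11.7000 26.0000 16.2500]
After op 4 sync(1): ref=13.0000 raw=[15.6000 13.0000 26.0000 16.2500]
After op 5 tick(2): ref=15.0000 raw=[18.0000 14.8000 30.0000 18.7500]
Drift of clock 3 after op 5: 18.7500 - 15.0000 = 3.7500

Answer: 3.7500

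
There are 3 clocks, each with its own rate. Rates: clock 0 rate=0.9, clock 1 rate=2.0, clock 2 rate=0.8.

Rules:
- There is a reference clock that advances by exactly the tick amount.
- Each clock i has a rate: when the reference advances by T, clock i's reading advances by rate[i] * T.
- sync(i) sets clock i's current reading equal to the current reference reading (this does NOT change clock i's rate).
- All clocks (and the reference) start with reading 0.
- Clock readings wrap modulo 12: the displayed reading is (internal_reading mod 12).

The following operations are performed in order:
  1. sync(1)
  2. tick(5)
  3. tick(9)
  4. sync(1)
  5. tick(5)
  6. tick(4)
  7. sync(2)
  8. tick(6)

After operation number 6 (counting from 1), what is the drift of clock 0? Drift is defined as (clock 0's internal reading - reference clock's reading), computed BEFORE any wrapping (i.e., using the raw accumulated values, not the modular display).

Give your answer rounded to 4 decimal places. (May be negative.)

After op 1 sync(1): ref=0.0000 raw=[0.0000 0.0000 0.0000]
After op 2 tick(5): ref=5.0000 raw=[4.5000 10.0000 4.0000]
After op 3 tick(9): ref=14.0000 raw=[12.6000 28.0000 11.2000]
After op 4 sync(1): ref=14.0000 raw=[12.6000 14.0000 11.2000]
After op 5 tick(5): ref=19.0000 raw=[17.1000 24.0000 15.2000]
After op 6 tick(4): ref=23.0000 raw=[20.7000 32.0000 18.4000]
Drift of clock 0 after op 6: 20.7000 - 23.0000 = -2.3000

Answer: -2.3000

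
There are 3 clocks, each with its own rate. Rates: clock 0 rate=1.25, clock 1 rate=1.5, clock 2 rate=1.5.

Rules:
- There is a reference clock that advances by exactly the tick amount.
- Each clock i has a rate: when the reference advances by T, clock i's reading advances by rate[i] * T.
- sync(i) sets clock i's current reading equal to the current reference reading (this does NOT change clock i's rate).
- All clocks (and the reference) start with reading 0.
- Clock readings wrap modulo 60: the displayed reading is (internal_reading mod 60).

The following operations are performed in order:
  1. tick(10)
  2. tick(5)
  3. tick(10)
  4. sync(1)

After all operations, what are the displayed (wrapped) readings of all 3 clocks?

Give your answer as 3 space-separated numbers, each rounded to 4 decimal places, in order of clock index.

Answer: 31.2500 25.0000 37.5000

Derivation:
After op 1 tick(10): ref=10.0000 raw=[12.5000 15.0000 15.0000]
After op 2 tick(5): ref=15.0000 raw=[18.7500 22.5000 22.5000]
After op 3 tick(10): ref=25.0000 raw=[31.2500 37.5000 37.5000]
After op 4 sync(1): ref=25.0000 raw=[31.2500 25.0000 37.5000]
Wrap final raw readings (mod 60): 31.2500 mod 60 = 31.2500; 25.0000 mod 60 = 25.0000; 37.5000 mod 60 = 37.5000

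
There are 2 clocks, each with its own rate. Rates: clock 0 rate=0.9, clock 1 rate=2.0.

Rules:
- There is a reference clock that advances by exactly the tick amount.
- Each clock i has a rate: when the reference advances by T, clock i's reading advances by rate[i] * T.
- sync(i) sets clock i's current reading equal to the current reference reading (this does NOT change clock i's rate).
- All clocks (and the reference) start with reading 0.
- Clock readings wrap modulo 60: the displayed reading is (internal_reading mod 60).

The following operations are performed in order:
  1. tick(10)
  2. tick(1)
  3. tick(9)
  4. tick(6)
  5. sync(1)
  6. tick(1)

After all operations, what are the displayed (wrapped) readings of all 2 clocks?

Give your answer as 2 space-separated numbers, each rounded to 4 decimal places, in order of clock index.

Answer: 24.3000 28.0000

Derivation:
After op 1 tick(10): ref=10.0000 raw=[9.0000 20.0000]
After op 2 tick(1): ref=11.0000 raw=[9.9000 22.0000]
After op 3 tick(9): ref=20.0000 raw=[18.0000 40.0000]
After op 4 tick(6): ref=26.0000 raw=[23.4000 52.0000]
After op 5 sync(1): ref=26.0000 raw=[23.4000 26.0000]
After op 6 tick(1): ref=27.0000 raw=[24.3000 28.0000]
Wrap final raw readings (mod 60): 24.3000 mod 60 = 24.3000; 28.0000 mod 60 = 28.0000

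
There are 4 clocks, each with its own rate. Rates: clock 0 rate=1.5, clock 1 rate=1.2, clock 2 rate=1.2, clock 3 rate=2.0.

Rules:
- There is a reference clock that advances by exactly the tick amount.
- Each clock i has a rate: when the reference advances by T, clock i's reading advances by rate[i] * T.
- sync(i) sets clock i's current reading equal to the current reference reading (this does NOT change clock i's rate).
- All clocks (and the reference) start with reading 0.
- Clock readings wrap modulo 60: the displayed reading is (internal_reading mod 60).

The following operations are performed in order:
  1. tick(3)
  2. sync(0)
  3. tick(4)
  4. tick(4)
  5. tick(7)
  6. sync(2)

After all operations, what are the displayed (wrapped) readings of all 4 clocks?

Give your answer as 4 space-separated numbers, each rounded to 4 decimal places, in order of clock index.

Answer: 25.5000 21.6000 18.0000 36.0000

Derivation:
After op 1 tick(3): ref=3.0000 raw=[4.5000 3.6000 3.6000 6.0000]
After op 2 sync(0): ref=3.0000 raw=[3.0000 3.6000 3.6000 6.0000]
After op 3 tick(4): ref=7.0000 raw=[9.0000 8.4000 8.4000 14.0000]
After op 4 tick(4): ref=11.0000 raw=[15.0000 13.2000 13.2000 22.0000]
After op 5 tick(7): ref=18.0000 raw=[25.5000 21.6000 21.6000 36.0000]
After op 6 sync(2): ref=18.0000 raw=[25.5000 21.6000 18.0000 36.0000]
Wrap final raw readings (mod 60): 25.5000 mod 60 = 25.5000; 21.6000 mod 60 = 21.6000; 18.0000 mod 60 = 18.0000; 36.0000 mod 60 = 36.0000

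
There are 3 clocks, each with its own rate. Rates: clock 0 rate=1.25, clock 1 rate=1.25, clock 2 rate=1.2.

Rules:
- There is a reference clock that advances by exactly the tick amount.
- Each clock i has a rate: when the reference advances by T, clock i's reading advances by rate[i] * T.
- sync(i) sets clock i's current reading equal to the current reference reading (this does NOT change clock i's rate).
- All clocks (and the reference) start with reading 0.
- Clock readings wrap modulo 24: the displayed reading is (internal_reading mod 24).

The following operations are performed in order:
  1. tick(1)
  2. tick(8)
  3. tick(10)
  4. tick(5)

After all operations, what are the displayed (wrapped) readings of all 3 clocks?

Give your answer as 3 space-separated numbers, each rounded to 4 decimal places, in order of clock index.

After op 1 tick(1): ref=1.0000 raw=[1.2500 1.2500 1.2000]
After op 2 tick(8): ref=9.0000 raw=[11.2500 11.2500 10.8000]
After op 3 tick(10): ref=19.0000 raw=[23.7500 23.7500 22.8000]
After op 4 tick(5): ref=24.0000 raw=[30.0000 30.0000 28.8000]
Wrap final raw readings (mod 24): 30.0000 mod 24 = 6.0000; 30.0000 mod 24 = 6.0000; 28.8000 mod 24 = 4.8000

Answer: 6.0000 6.0000 4.8000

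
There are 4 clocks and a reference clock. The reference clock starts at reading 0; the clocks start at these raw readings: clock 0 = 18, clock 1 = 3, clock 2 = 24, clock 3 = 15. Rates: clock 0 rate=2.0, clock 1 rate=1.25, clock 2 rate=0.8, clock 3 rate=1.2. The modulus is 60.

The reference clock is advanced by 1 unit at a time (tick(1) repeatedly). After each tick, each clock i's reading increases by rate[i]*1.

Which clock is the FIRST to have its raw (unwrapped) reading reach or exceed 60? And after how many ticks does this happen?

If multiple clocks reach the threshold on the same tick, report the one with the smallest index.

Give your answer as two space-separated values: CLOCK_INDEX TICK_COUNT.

Answer: 0 21

Derivation:
clock 0: start=18, rate=2.0, needs 60-18 = 42; ticks = ceil(42/2.0) = ceil(21.0000) = 21; reading at tick 21 = 18 + 2.0*21 = 60.0000
clock 1: start=3, rate=1.25, needs 60-3 = 57; ticks = ceil(57/1.25) = ceil(45.6000) = 46; reading at tick 46 = 3 + 1.25*46 = 60.5000
clock 2: start=24, rate=0.8, needs 60-24 = 36; ticks = ceil(36/0.8) = ceil(45.0000) = 45; reading at tick 45 = 24 + 0.8*45 = 60.0000
clock 3: start=15, rate=1.2, needs 60-15 = 45; ticks = ceil(45/1.2) = ceil(37.5000) = 38; reading at tick 38 = 15 + 1.2*38 = 60.6000
Minimum tick count = 21; winners = [0]; smallest index = 0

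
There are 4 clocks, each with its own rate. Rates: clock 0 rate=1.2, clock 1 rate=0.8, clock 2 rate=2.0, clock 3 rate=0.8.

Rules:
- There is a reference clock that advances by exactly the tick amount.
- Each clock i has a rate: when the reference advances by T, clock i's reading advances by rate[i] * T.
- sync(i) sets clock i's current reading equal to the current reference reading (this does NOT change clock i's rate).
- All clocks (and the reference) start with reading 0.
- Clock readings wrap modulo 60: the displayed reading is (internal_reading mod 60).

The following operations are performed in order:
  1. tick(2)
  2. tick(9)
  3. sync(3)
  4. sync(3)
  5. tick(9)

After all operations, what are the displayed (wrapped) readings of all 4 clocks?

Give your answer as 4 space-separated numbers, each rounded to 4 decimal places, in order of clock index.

Answer: 24.0000 16.0000 40.0000 18.2000

Derivation:
After op 1 tick(2): ref=2.0000 raw=[2.4000 1.6000 4.0000 1.6000]
After op 2 tick(9): ref=11.0000 raw=[13.2000 8.8000 22.0000 8.8000]
After op 3 sync(3): ref=11.0000 raw=[13.2000 8.8000 22.0000 11.0000]
After op 4 sync(3): ref=11.0000 raw=[13.2000 8.8000 22.0000 11.0000]
After op 5 tick(9): ref=20.0000 raw=[24.0000 16.0000 40.0000 18.2000]
Wrap final raw readings (mod 60): 24.0000 mod 60 = 24.0000; 16.0000 mod 60 = 16.0000; 40.0000 mod 60 = 40.0000; 18.2000 mod 60 = 18.2000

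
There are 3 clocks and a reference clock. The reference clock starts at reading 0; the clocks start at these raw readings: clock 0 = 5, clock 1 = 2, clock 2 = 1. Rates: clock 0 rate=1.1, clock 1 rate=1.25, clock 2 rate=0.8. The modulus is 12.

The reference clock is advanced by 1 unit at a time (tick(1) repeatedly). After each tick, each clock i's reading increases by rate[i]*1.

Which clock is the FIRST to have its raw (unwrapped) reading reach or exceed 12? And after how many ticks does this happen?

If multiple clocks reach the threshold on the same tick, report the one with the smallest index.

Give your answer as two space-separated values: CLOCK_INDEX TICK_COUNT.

clock 0: start=5, rate=1.1, needs 12-5 = 7; ticks = ceil(7/1.1) = ceil(6.3636) = 7; reading at tick 7 = 5 + 1.1*7 = 12.7000
clock 1: start=2, rate=1.25, needs 12-2 = 10; ticks = ceil(10/1.25) = ceil(8.0000) = 8; reading at tick 8 = 2 + 1.25*8 = 12.0000
clock 2: start=1, rate=0.8, needs 12-1 = 11; ticks = ceil(11/0.8) = ceil(13.7500) = 14; reading at tick 14 = 1 + 0.8*14 = 12.2000
Minimum tick count = 7; winners = [0]; smallest index = 0

Answer: 0 7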